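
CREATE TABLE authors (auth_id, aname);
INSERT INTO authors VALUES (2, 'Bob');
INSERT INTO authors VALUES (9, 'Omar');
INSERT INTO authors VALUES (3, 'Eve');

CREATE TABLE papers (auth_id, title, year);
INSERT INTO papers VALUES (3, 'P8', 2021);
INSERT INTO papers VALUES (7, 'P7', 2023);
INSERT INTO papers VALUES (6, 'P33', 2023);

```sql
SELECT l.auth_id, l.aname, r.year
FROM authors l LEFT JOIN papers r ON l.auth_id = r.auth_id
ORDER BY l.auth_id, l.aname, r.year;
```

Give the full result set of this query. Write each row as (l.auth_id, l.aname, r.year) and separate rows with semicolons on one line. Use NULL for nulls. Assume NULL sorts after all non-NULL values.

LEFT JOIN keeps every row from `authors`; unmatched rows get NULL for `papers`'s columns.
Matching on l.auth_id = r.auth_id.
Matched pairs: 1; unmatched l rows kept: 2.

(2, Bob, NULL); (3, Eve, 2021); (9, Omar, NULL)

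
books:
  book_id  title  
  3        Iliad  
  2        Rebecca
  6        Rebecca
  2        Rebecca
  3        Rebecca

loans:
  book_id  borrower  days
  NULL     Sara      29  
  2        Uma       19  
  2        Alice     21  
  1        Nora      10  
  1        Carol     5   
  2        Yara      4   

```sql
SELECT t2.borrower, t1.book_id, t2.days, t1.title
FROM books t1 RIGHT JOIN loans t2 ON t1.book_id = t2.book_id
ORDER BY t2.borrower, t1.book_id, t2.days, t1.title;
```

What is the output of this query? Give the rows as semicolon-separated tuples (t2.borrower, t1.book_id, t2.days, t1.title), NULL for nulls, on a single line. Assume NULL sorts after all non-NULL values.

(Alice, 2, 21, Rebecca); (Alice, 2, 21, Rebecca); (Carol, NULL, 5, NULL); (Nora, NULL, 10, NULL); (Sara, NULL, 29, NULL); (Uma, 2, 19, Rebecca); (Uma, 2, 19, Rebecca); (Yara, 2, 4, Rebecca); (Yara, 2, 4, Rebecca)

RIGHT JOIN keeps every row from `loans`; unmatched rows get NULL for `books`'s columns.
Matching on t1.book_id = t2.book_id. A NULL in a compared column never satisfies the condition.
Matched pairs: 6; unmatched t2 rows kept: 3.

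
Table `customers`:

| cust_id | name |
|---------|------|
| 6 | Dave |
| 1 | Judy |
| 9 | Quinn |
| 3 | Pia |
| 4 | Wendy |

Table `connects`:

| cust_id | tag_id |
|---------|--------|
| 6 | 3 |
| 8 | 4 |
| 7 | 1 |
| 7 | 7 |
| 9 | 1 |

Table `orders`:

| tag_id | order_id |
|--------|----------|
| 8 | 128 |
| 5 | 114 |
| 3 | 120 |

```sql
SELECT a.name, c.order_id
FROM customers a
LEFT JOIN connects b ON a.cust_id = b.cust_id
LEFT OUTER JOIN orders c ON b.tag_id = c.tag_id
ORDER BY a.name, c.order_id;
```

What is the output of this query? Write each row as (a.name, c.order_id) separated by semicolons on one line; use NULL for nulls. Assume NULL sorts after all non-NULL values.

(Dave, 120); (Judy, NULL); (Pia, NULL); (Quinn, NULL); (Wendy, NULL)

Joins associate left-to-right: customers LEFT JOIN connects on cust_id gives 5 intermediate row(s).
Then LEFT JOIN `orders c` on tag_id: each of those 5 rows is kept; rows whose b.tag_id has no match in c get NULL for c's columns.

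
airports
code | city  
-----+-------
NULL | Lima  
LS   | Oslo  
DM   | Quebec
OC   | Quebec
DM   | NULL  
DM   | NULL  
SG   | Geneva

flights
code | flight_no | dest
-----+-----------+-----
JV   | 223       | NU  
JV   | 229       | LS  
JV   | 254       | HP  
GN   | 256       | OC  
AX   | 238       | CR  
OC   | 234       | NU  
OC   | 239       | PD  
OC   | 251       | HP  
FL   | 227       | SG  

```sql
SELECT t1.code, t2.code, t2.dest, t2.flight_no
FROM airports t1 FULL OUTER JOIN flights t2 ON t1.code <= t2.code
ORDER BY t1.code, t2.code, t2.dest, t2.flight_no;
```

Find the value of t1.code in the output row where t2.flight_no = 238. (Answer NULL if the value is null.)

NULL

FULL OUTER JOIN keeps every row from both sides; unmatched rows get NULL for the other side's columns.
Matching on t1.code <= t2.code. A NULL in a compared column never satisfies the condition.
- t1 (code=NULL) has no partner → padded with NULL.
- t1 (code=LS) pairs with 3 row(s) of t2.
- t1 (code=DM) pairs with 8 row(s) of t2.
- t1 (code=OC) pairs with 3 row(s) of t2.
- t1 (code=DM) pairs with 8 row(s) of t2.
- t1 (code=DM) pairs with 8 row(s) of t2.
- t1 (code=SG) has no partner → padded with NULL.
- 1 row(s) from t2 found no t1 partner → padded with NULL.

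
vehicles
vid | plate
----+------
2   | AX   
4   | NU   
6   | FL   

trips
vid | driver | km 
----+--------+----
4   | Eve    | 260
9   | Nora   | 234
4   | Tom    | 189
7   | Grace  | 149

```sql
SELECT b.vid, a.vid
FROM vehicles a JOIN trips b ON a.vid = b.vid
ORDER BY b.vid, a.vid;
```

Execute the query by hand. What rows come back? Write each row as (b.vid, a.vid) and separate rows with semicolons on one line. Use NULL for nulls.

INNER JOIN keeps only pairs where the ON condition holds.
Matching on a.vid = b.vid.
- vid=2: no matching b row, dropped.
- vid=4: 2 matching b row(s), so 2 row(s) emitted.
- vid=6: no matching b row, dropped.
After projecting and ordering:
b.vid | a.vid
4 | 4
4 | 4

(4, 4); (4, 4)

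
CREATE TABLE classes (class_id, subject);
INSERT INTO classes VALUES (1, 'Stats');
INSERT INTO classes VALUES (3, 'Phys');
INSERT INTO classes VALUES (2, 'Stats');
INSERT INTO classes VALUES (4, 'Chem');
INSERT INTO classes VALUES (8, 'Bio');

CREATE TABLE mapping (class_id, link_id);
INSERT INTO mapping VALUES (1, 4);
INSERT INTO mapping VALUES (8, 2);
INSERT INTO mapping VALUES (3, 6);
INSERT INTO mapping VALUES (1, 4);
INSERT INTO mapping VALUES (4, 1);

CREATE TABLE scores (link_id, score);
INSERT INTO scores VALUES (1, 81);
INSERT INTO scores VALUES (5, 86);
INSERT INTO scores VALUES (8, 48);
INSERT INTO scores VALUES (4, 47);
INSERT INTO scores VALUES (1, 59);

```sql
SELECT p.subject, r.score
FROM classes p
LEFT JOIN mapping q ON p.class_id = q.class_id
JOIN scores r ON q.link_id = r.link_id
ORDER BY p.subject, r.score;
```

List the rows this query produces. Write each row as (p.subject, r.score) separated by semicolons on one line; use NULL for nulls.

Step 1 — p LEFT JOIN q on class_id → 6 row(s).
Then INNER JOIN `scores r` on link_id: keep only rows whose q.link_id appears in r.

(Chem, 59); (Chem, 81); (Stats, 47); (Stats, 47)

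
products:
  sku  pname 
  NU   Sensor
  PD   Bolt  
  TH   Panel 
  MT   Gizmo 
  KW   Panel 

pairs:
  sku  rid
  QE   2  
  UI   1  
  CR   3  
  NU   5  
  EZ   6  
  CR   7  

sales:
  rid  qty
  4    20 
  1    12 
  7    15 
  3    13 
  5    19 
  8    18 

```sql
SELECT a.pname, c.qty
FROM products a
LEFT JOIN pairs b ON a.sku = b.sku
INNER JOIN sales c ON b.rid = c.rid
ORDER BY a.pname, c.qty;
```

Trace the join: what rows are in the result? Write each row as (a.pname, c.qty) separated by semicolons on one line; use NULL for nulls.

Evaluate left to right. First `products a LEFT JOIN pairs b` on sku: 5 row(s).
Then INNER JOIN `sales c` on rid: keep only rows whose b.rid appears in c.

(Sensor, 19)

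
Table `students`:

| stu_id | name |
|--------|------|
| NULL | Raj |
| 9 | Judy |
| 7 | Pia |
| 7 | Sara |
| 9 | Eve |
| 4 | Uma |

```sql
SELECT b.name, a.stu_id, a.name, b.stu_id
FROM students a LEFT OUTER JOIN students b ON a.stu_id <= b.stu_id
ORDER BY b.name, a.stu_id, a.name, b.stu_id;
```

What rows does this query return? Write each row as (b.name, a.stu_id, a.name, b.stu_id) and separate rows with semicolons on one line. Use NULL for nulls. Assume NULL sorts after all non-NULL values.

LEFT JOIN keeps every row from `students a`; unmatched rows get NULL for `students b`'s columns.
Matching on a.stu_id <= b.stu_id. A NULL in a compared column never satisfies the condition.
- a[0] stu_id=NULL → no match; kept with NULLs on the b side.
- a[1] stu_id=9 → 2 match(es) in b → 2 row(s).
- a[2] stu_id=7 → 4 match(es) in b → 4 row(s).
- a[3] stu_id=7 → 4 match(es) in b → 4 row(s).
- a[4] stu_id=9 → 2 match(es) in b → 2 row(s).
- a[5] stu_id=4 → 5 match(es) in b → 5 row(s).

(Eve, 4, Uma, 9); (Eve, 7, Pia, 9); (Eve, 7, Sara, 9); (Eve, 9, Eve, 9); (Eve, 9, Judy, 9); (Judy, 4, Uma, 9); (Judy, 7, Pia, 9); (Judy, 7, Sara, 9); (Judy, 9, Eve, 9); (Judy, 9, Judy, 9); (Pia, 4, Uma, 7); (Pia, 7, Pia, 7); (Pia, 7, Sara, 7); (Sara, 4, Uma, 7); (Sara, 7, Pia, 7); (Sara, 7, Sara, 7); (Uma, 4, Uma, 4); (NULL, NULL, Raj, NULL)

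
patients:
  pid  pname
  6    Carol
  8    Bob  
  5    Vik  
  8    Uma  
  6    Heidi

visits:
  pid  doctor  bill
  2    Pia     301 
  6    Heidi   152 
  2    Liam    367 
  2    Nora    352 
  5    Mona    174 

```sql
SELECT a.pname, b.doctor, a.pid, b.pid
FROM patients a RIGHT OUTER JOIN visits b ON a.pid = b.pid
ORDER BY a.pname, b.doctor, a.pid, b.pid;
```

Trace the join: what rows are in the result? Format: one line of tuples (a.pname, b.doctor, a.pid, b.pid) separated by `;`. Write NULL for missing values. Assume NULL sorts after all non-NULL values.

(Carol, Heidi, 6, 6); (Heidi, Heidi, 6, 6); (Vik, Mona, 5, 5); (NULL, Liam, NULL, 2); (NULL, Nora, NULL, 2); (NULL, Pia, NULL, 2)

RIGHT JOIN keeps every row from `visits`; unmatched rows get NULL for `patients`'s columns.
Matching on a.pid = b.pid.
- a row (pid=6): matches 1 b row(s) → 1 output row(s).
- a row (pid=8): no match.
- a row (pid=5): matches 1 b row(s) → 1 output row(s).
- a row (pid=8): no match.
- a row (pid=6): matches 1 b row(s) → 1 output row(s).
- 3 b row(s) had no a match → kept, a columns NULL.
After projecting and ordering:
a.pname | b.doctor | a.pid | b.pid
Carol | Heidi | 6 | 6
Heidi | Heidi | 6 | 6
Vik | Mona | 5 | 5
NULL | Liam | NULL | 2
NULL | Nora | NULL | 2
NULL | Pia | NULL | 2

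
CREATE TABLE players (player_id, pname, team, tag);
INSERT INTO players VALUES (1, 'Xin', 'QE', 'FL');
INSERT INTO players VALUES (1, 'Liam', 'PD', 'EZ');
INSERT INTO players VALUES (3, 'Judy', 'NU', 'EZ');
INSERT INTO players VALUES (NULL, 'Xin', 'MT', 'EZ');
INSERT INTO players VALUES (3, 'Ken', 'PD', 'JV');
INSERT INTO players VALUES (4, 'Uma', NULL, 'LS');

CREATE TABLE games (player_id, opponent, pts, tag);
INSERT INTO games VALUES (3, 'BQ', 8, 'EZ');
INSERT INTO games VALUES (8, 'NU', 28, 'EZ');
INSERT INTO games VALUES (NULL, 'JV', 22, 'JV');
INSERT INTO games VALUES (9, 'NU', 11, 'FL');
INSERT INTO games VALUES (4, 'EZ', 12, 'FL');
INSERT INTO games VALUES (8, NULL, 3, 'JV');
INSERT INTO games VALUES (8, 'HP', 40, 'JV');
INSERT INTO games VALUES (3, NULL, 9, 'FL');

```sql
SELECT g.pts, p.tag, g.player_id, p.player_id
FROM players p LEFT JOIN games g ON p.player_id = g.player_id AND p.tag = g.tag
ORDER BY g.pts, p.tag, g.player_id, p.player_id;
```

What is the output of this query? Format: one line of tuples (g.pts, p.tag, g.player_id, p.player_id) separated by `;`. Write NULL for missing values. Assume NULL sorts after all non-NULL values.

(8, EZ, 3, 3); (NULL, EZ, NULL, 1); (NULL, EZ, NULL, NULL); (NULL, FL, NULL, 1); (NULL, JV, NULL, 3); (NULL, LS, NULL, 4)

LEFT JOIN keeps every row from `players`; unmatched rows get NULL for `games`'s columns.
Matching on p.player_id = g.player_id AND p.tag = g.tag. A NULL in a compared column never satisfies the condition.
- player_id=1, tag=FL: no g row matches, row kept with g columns NULL.
- player_id=1, tag=EZ: no g row matches, row kept with g columns NULL.
- player_id=3, tag=EZ: 1 matching g row(s), so 1 row(s) emitted.
- player_id=NULL, tag=EZ: no g row matches, row kept with g columns NULL.
- player_id=3, tag=JV: no g row matches, row kept with g columns NULL.
- player_id=4, tag=LS: no g row matches, row kept with g columns NULL.
After projecting and ordering:
g.pts | p.tag | g.player_id | p.player_id
8 | EZ | 3 | 3
NULL | EZ | NULL | 1
NULL | EZ | NULL | NULL
NULL | FL | NULL | 1
NULL | JV | NULL | 3
NULL | LS | NULL | 4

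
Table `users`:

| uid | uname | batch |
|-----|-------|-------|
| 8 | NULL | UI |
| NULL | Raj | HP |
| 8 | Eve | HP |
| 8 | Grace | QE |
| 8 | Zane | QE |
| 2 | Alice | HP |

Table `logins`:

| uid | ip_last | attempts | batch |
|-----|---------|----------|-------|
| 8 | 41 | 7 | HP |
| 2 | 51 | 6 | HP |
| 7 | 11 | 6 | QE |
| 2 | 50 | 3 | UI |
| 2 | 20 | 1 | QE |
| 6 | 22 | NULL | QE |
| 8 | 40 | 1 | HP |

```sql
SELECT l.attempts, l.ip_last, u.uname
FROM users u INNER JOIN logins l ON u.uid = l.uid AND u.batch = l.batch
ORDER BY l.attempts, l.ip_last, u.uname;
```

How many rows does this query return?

3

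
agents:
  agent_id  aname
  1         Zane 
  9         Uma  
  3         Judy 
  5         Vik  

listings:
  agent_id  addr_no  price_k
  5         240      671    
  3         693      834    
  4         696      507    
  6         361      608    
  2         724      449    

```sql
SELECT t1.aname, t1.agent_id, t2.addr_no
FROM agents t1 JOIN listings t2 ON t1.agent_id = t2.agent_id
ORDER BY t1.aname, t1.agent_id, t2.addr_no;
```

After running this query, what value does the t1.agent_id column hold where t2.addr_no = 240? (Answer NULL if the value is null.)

5

INNER JOIN keeps only pairs where the ON condition holds.
Matching on t1.agent_id = t2.agent_id.
- t1 row (agent_id=1): no match → dropped.
- t1 row (agent_id=9): no match → dropped.
- t1 row (agent_id=3): matches 1 t2 row(s) → 1 output row(s).
- t1 row (agent_id=5): matches 1 t2 row(s) → 1 output row(s).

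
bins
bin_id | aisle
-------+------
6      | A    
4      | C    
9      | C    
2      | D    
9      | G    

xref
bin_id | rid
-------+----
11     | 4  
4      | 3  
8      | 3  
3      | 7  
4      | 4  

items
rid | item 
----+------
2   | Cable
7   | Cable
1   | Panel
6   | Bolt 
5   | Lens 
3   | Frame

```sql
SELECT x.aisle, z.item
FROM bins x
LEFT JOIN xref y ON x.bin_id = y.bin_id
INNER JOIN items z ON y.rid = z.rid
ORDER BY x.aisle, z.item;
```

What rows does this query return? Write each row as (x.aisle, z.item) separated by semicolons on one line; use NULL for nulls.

Step 1 — x LEFT JOIN y on bin_id → 6 row(s).
Then INNER JOIN `items z` on rid: keep only rows whose y.rid appears in z.

(C, Frame)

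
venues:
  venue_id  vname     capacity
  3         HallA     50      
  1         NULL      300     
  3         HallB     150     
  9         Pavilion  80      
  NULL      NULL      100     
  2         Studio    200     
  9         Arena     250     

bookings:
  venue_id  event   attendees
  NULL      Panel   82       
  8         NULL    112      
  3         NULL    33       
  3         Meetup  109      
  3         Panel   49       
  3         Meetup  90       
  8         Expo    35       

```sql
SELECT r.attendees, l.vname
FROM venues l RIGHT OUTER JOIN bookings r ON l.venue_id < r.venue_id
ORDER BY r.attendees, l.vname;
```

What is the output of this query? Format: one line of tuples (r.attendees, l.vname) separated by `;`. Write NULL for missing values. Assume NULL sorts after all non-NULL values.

RIGHT JOIN keeps every row from `bookings`; unmatched rows get NULL for `venues`'s columns.
Matching on l.venue_id < r.venue_id. A NULL in a compared column never satisfies the condition.
Matched pairs: 16; unmatched r rows kept: 1.

(33, Studio); (33, NULL); (35, HallA); (35, HallB); (35, Studio); (35, NULL); (49, Studio); (49, NULL); (82, NULL); (90, Studio); (90, NULL); (109, Studio); (109, NULL); (112, HallA); (112, HallB); (112, Studio); (112, NULL)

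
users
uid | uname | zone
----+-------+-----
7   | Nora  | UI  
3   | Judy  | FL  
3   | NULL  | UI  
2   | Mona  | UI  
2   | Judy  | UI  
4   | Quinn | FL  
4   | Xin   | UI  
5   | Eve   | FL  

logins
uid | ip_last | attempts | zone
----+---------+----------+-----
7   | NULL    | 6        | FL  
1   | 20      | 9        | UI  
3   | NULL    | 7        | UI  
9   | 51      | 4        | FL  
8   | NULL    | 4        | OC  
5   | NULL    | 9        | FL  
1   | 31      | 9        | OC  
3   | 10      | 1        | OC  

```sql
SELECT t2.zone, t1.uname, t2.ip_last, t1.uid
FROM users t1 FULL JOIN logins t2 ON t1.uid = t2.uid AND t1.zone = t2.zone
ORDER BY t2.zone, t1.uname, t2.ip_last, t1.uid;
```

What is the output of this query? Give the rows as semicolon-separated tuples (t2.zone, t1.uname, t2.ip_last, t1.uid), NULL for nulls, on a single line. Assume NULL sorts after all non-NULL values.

(FL, Eve, NULL, 5); (FL, NULL, 51, NULL); (FL, NULL, NULL, NULL); (OC, NULL, 10, NULL); (OC, NULL, 31, NULL); (OC, NULL, NULL, NULL); (UI, NULL, 20, NULL); (UI, NULL, NULL, 3); (NULL, Judy, NULL, 2); (NULL, Judy, NULL, 3); (NULL, Mona, NULL, 2); (NULL, Nora, NULL, 7); (NULL, Quinn, NULL, 4); (NULL, Xin, NULL, 4)

FULL OUTER JOIN keeps every row from both sides; unmatched rows get NULL for the other side's columns.
Matching on t1.uid = t2.uid AND t1.zone = t2.zone.
Matched pairs: 2; unmatched t1 rows kept: 6; unmatched t2 rows kept: 6.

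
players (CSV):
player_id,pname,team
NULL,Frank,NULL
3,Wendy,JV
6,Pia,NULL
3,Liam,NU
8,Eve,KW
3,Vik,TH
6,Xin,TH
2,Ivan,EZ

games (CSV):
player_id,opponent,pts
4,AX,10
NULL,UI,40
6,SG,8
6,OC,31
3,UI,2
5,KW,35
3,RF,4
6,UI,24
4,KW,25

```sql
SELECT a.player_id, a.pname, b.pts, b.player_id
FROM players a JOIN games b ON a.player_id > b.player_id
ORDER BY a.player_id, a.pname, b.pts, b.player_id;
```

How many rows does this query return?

INNER JOIN keeps only pairs where the ON condition holds.
Matching on a.player_id > b.player_id. A NULL in a compared column never satisfies the condition.
- a (player_id=NULL) has no partner → excluded.
- a (player_id=3) has no partner → excluded.
- a (player_id=6) pairs with 5 row(s) of b.
- a (player_id=3) has no partner → excluded.
- a (player_id=8) pairs with 8 row(s) of b.
- a (player_id=3) has no partner → excluded.
- a (player_id=6) pairs with 5 row(s) of b.
- a (player_id=2) has no partner → excluded.
Total: 18 rows.

18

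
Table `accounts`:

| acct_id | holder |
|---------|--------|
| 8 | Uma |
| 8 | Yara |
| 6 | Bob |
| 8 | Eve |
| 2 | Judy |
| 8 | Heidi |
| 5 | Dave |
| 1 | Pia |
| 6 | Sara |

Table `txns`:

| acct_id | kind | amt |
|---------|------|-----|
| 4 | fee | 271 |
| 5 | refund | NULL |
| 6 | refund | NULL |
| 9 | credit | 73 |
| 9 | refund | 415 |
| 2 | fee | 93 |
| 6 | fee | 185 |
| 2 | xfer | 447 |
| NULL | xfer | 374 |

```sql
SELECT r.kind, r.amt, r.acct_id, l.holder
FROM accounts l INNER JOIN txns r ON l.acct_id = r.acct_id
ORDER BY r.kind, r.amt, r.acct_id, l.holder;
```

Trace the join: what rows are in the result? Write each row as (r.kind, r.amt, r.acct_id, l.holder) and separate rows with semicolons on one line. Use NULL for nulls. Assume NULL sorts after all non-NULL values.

(fee, 93, 2, Judy); (fee, 185, 6, Bob); (fee, 185, 6, Sara); (refund, NULL, 5, Dave); (refund, NULL, 6, Bob); (refund, NULL, 6, Sara); (xfer, 447, 2, Judy)

INNER JOIN keeps only pairs where the ON condition holds.
Matching on l.acct_id = r.acct_id. A NULL in a compared column never satisfies the condition.
- l row (acct_id=8): no match → dropped.
- l row (acct_id=8): no match → dropped.
- l row (acct_id=6): matches 2 r row(s) → 2 output row(s).
- l row (acct_id=8): no match → dropped.
- l row (acct_id=2): matches 2 r row(s) → 2 output row(s).
- l row (acct_id=8): no match → dropped.
- l row (acct_id=5): matches 1 r row(s) → 1 output row(s).
- l row (acct_id=1): no match → dropped.
- l row (acct_id=6): matches 2 r row(s) → 2 output row(s).
After projecting and ordering:
r.kind | r.amt | r.acct_id | l.holder
fee | 93 | 2 | Judy
fee | 185 | 6 | Bob
fee | 185 | 6 | Sara
refund | NULL | 5 | Dave
refund | NULL | 6 | Bob
refund | NULL | 6 | Sara
xfer | 447 | 2 | Judy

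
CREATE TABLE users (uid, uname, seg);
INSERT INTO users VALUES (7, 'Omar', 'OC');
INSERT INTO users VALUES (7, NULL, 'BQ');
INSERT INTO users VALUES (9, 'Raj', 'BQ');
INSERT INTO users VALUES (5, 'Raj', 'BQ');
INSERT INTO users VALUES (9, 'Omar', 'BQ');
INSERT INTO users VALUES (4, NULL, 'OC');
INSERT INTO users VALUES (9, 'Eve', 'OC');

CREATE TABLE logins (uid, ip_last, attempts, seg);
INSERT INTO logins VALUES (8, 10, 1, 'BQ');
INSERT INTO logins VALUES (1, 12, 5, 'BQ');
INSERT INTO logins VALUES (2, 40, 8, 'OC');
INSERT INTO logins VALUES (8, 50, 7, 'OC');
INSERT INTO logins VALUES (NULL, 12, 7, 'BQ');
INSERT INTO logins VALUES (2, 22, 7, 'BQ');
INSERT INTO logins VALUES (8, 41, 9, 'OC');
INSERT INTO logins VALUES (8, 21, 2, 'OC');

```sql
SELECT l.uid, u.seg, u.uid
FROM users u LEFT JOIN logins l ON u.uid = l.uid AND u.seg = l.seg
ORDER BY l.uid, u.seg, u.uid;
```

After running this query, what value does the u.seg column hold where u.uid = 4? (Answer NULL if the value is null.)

OC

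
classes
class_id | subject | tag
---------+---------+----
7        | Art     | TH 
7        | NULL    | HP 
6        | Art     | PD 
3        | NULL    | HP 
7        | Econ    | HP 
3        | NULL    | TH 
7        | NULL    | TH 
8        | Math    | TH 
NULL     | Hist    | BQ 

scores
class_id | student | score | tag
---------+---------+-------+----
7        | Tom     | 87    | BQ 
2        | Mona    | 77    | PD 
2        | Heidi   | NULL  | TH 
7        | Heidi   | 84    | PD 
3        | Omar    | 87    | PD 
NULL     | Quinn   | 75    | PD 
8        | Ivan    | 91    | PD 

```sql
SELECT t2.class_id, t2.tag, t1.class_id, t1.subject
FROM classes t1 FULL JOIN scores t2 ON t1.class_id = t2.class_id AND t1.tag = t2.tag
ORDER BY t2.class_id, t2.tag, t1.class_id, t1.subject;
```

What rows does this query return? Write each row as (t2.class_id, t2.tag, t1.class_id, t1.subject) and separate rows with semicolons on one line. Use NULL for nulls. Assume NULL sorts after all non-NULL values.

(2, PD, NULL, NULL); (2, TH, NULL, NULL); (3, PD, NULL, NULL); (7, BQ, NULL, NULL); (7, PD, NULL, NULL); (8, PD, NULL, NULL); (NULL, PD, NULL, NULL); (NULL, NULL, 3, NULL); (NULL, NULL, 3, NULL); (NULL, NULL, 6, Art); (NULL, NULL, 7, Art); (NULL, NULL, 7, Econ); (NULL, NULL, 7, NULL); (NULL, NULL, 7, NULL); (NULL, NULL, 8, Math); (NULL, NULL, NULL, Hist)

FULL OUTER JOIN keeps every row from both sides; unmatched rows get NULL for the other side's columns.
Matching on t1.class_id = t2.class_id AND t1.tag = t2.tag. A NULL in a compared column never satisfies the condition.
Matched pairs: 0; unmatched t1 rows kept: 9; unmatched t2 rows kept: 7.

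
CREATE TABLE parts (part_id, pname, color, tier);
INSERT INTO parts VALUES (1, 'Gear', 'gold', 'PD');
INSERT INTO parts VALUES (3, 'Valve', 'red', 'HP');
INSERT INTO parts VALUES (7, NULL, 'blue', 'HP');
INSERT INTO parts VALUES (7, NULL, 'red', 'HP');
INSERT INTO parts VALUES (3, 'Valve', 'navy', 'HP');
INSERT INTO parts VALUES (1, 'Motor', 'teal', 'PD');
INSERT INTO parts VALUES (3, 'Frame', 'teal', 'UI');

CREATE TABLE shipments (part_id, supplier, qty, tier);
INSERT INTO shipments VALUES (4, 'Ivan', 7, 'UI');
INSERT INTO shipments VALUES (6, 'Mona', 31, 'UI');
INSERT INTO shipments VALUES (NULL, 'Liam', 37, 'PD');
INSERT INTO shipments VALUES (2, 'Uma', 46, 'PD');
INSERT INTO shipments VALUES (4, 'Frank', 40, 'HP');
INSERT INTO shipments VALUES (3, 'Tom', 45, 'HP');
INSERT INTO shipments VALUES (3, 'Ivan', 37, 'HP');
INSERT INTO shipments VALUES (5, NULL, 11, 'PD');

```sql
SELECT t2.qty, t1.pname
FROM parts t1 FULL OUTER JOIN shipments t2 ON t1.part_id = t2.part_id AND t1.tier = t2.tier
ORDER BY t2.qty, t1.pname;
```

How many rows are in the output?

15

FULL OUTER JOIN keeps every row from both sides; unmatched rows get NULL for the other side's columns.
Matching on t1.part_id = t2.part_id AND t1.tier = t2.tier. A NULL in a compared column never satisfies the condition.
- t1 row (part_id=1, tier=PD): no match → kept, t2 columns NULL.
- t1 row (part_id=3, tier=HP): matches 2 t2 row(s) → 2 output row(s).
- t1 row (part_id=7, tier=HP): no match → kept, t2 columns NULL.
- t1 row (part_id=7, tier=HP): no match → kept, t2 columns NULL.
- t1 row (part_id=3, tier=HP): matches 2 t2 row(s) → 2 output row(s).
- t1 row (part_id=1, tier=PD): no match → kept, t2 columns NULL.
- t1 row (part_id=3, tier=UI): no match → kept, t2 columns NULL.
- 6 row(s) from t2 found no t1 partner → padded with NULL.
Total: 4 matched + 11 padded = 15 rows.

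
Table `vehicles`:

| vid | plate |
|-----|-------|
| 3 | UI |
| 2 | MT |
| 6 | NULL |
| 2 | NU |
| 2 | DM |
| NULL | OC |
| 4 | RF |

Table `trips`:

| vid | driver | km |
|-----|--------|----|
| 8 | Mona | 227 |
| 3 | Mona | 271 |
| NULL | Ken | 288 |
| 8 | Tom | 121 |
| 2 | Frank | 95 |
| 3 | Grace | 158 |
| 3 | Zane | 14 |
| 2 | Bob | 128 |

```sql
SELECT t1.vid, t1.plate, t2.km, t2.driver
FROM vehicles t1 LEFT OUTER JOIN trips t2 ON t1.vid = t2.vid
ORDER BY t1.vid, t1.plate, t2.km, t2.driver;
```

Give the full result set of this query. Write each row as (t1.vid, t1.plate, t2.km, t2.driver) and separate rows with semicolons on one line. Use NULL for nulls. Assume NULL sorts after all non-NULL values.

LEFT JOIN keeps every row from `vehicles`; unmatched rows get NULL for `trips`'s columns.
Matching on t1.vid = t2.vid. A NULL in a compared column never satisfies the condition.
- vid=3: 3 matching t2 row(s), so 3 row(s) emitted.
- vid=2: 2 matching t2 row(s), so 2 row(s) emitted.
- vid=6: no t2 row matches, row kept with t2 columns NULL.
- vid=2: 2 matching t2 row(s), so 2 row(s) emitted.
- vid=2: 2 matching t2 row(s), so 2 row(s) emitted.
- vid=NULL: no t2 row matches, row kept with t2 columns NULL.
- vid=4: no t2 row matches, row kept with t2 columns NULL.

(2, DM, 95, Frank); (2, DM, 128, Bob); (2, MT, 95, Frank); (2, MT, 128, Bob); (2, NU, 95, Frank); (2, NU, 128, Bob); (3, UI, 14, Zane); (3, UI, 158, Grace); (3, UI, 271, Mona); (4, RF, NULL, NULL); (6, NULL, NULL, NULL); (NULL, OC, NULL, NULL)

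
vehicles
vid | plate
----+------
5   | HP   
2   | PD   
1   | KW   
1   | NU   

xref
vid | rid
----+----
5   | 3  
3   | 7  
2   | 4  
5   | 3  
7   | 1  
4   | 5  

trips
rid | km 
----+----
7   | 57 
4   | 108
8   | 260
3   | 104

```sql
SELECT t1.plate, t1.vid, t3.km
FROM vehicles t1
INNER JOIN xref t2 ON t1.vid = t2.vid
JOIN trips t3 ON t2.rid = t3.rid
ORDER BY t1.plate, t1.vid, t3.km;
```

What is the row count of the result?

3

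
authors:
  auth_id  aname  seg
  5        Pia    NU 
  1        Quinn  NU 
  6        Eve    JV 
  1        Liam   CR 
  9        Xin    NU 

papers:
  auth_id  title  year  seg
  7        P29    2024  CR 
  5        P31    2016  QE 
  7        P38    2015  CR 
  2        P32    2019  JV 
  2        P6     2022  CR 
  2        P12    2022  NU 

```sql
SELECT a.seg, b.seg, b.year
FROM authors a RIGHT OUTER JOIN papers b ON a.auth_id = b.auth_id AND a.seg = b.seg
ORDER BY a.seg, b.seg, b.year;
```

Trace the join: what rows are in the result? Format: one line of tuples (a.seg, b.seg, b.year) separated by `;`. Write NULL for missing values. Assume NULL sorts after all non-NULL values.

RIGHT JOIN keeps every row from `papers`; unmatched rows get NULL for `authors`'s columns.
Matching on a.auth_id = b.auth_id AND a.seg = b.seg.
Matched pairs: 0; unmatched b rows kept: 6.

(NULL, CR, 2015); (NULL, CR, 2022); (NULL, CR, 2024); (NULL, JV, 2019); (NULL, NU, 2022); (NULL, QE, 2016)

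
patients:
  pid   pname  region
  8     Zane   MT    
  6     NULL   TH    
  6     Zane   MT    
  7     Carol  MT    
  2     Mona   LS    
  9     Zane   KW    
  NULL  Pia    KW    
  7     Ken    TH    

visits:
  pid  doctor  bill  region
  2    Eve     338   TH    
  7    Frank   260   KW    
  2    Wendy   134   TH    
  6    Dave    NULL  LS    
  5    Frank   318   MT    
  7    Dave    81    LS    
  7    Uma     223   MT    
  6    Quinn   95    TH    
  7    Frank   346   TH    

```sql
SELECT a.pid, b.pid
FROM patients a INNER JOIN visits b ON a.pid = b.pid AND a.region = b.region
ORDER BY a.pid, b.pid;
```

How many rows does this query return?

3

INNER JOIN keeps only pairs where the ON condition holds.
Matching on a.pid = b.pid AND a.region = b.region. A NULL in a compared column never satisfies the condition.
Matched pairs: 3.
Total: 3 rows.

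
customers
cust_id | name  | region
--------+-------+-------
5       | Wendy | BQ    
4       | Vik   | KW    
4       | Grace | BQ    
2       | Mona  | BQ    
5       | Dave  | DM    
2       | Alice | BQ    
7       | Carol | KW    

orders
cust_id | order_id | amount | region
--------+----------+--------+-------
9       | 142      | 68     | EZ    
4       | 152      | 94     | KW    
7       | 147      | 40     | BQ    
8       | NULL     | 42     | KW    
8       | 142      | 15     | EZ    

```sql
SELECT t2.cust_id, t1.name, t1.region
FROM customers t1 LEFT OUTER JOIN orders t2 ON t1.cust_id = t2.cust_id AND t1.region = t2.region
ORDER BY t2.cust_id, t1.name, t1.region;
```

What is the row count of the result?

LEFT JOIN keeps every row from `customers`; unmatched rows get NULL for `orders`'s columns.
Matching on t1.cust_id = t2.cust_id AND t1.region = t2.region.
- t1 row (cust_id=5, region=BQ): no match → kept, t2 columns NULL.
- t1 row (cust_id=4, region=KW): matches 1 t2 row(s) → 1 output row(s).
- t1 row (cust_id=4, region=BQ): no match → kept, t2 columns NULL.
- t1 row (cust_id=2, region=BQ): no match → kept, t2 columns NULL.
- t1 row (cust_id=5, region=DM): no match → kept, t2 columns NULL.
- t1 row (cust_id=2, region=BQ): no match → kept, t2 columns NULL.
- t1 row (cust_id=7, region=KW): no match → kept, t2 columns NULL.
Total: 1 matched + 6 padded = 7 rows.

7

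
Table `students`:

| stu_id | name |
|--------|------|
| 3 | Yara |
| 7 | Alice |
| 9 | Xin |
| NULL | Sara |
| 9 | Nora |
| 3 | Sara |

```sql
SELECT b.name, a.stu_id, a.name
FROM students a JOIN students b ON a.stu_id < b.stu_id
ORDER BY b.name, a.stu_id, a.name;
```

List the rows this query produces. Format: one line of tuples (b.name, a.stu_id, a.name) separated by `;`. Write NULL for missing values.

INNER JOIN keeps only pairs where the ON condition holds.
Matching on a.stu_id < b.stu_id. A NULL in a compared column never satisfies the condition.
- a (stu_id=3) pairs with 3 row(s) of b.
- a (stu_id=7) pairs with 2 row(s) of b.
- a (stu_id=9) has no partner → excluded.
- a (stu_id=NULL) has no partner → excluded.
- a (stu_id=9) has no partner → excluded.
- a (stu_id=3) pairs with 3 row(s) of b.
After projecting and ordering:
b.name | a.stu_id | a.name
Alice | 3 | Sara
Alice | 3 | Yara
Nora | 3 | Sara
Nora | 3 | Yara
Nora | 7 | Alice
Xin | 3 | Sara
Xin | 3 | Yara
Xin | 7 | Alice

(Alice, 3, Sara); (Alice, 3, Yara); (Nora, 3, Sara); (Nora, 3, Yara); (Nora, 7, Alice); (Xin, 3, Sara); (Xin, 3, Yara); (Xin, 7, Alice)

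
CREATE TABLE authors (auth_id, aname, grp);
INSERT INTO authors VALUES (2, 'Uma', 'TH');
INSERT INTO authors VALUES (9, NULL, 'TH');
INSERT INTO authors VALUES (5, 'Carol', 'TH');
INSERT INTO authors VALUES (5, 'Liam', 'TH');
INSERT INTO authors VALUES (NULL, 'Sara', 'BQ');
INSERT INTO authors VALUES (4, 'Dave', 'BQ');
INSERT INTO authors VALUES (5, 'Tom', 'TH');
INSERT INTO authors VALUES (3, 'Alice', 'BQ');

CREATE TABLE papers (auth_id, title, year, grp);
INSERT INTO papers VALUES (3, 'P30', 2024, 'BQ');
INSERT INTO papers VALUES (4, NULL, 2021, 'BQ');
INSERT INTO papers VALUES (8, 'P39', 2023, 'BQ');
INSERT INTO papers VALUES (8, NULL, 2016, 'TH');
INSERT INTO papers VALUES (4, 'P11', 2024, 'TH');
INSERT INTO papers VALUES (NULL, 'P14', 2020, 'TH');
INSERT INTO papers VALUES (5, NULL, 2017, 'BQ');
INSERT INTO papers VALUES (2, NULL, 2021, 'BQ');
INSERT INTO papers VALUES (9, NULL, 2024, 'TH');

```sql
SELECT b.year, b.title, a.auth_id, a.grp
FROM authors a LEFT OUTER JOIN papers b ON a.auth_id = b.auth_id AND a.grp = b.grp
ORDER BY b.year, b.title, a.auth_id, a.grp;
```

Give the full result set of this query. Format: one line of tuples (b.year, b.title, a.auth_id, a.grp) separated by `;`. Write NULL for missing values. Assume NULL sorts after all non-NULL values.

(2021, NULL, 4, BQ); (2024, P30, 3, BQ); (2024, NULL, 9, TH); (NULL, NULL, 2, TH); (NULL, NULL, 5, TH); (NULL, NULL, 5, TH); (NULL, NULL, 5, TH); (NULL, NULL, NULL, BQ)

LEFT JOIN keeps every row from `authors`; unmatched rows get NULL for `papers`'s columns.
Matching on a.auth_id = b.auth_id AND a.grp = b.grp. A NULL in a compared column never satisfies the condition.
- a row (auth_id=2, grp=TH): no match → kept, b columns NULL.
- a row (auth_id=9, grp=TH): matches 1 b row(s) → 1 output row(s).
- a row (auth_id=5, grp=TH): no match → kept, b columns NULL.
- a row (auth_id=5, grp=TH): no match → kept, b columns NULL.
- a row (auth_id=NULL, grp=BQ): no match → kept, b columns NULL.
- a row (auth_id=4, grp=BQ): matches 1 b row(s) → 1 output row(s).
- a row (auth_id=5, grp=TH): no match → kept, b columns NULL.
- a row (auth_id=3, grp=BQ): matches 1 b row(s) → 1 output row(s).
After projecting and ordering:
b.year | b.title | a.auth_id | a.grp
2021 | NULL | 4 | BQ
2024 | P30 | 3 | BQ
2024 | NULL | 9 | TH
NULL | NULL | 2 | TH
NULL | NULL | 5 | TH
NULL | NULL | 5 | TH
NULL | NULL | 5 | TH
NULL | NULL | NULL | BQ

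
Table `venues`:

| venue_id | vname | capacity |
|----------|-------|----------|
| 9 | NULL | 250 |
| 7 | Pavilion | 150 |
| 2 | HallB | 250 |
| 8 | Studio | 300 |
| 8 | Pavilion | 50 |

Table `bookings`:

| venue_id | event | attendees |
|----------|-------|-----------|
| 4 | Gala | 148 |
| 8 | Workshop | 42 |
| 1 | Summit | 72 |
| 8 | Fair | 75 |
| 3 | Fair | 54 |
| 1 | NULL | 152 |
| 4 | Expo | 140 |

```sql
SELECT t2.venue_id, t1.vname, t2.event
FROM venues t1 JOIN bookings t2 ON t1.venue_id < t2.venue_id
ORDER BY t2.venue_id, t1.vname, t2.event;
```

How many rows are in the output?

7

INNER JOIN keeps only pairs where the ON condition holds.
Matching on t1.venue_id < t2.venue_id.
Matched pairs: 7.
Total: 7 rows.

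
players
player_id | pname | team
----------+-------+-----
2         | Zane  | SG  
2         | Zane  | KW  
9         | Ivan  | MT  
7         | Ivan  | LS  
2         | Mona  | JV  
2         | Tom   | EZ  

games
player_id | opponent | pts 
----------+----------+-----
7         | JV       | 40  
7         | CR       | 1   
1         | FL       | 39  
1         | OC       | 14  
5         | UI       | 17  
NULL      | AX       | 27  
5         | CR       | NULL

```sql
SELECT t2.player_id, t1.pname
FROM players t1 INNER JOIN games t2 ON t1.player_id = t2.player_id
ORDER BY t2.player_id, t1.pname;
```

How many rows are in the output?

2

INNER JOIN keeps only pairs where the ON condition holds.
Matching on t1.player_id = t2.player_id. A NULL in a compared column never satisfies the condition.
Matched pairs: 2.
Total: 2 rows.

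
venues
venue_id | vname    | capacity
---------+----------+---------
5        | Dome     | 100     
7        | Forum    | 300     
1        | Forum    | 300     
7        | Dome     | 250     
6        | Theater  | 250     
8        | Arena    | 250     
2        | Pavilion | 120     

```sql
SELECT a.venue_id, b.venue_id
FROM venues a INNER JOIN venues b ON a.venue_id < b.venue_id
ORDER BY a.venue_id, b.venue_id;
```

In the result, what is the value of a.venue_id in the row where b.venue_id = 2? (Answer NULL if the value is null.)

1

INNER JOIN keeps only pairs where the ON condition holds.
Matching on a.venue_id < b.venue_id.
- a[0] venue_id=5 → 4 match(es) in b → 4 row(s).
- a[1] venue_id=7 → 1 match(es) in b → 1 row(s).
- a[2] venue_id=1 → 6 match(es) in b → 6 row(s).
- a[3] venue_id=7 → 1 match(es) in b → 1 row(s).
- a[4] venue_id=6 → 3 match(es) in b → 3 row(s).
- a[5] venue_id=8 → no match; dropped.
- a[6] venue_id=2 → 5 match(es) in b → 5 row(s).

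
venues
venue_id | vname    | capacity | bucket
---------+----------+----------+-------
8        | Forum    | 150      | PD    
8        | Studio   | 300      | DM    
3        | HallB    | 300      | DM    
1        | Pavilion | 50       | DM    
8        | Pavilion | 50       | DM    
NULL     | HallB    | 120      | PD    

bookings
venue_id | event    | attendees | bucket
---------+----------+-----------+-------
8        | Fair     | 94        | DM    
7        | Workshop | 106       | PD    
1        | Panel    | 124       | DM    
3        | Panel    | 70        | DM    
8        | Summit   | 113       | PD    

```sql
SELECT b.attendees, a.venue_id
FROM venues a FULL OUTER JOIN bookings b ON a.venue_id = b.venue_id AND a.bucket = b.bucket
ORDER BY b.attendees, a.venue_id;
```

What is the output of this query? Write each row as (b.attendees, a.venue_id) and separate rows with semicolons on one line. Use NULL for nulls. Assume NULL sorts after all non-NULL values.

(70, 3); (94, 8); (94, 8); (106, NULL); (113, 8); (124, 1); (NULL, NULL)

FULL OUTER JOIN keeps every row from both sides; unmatched rows get NULL for the other side's columns.
Matching on a.venue_id = b.venue_id AND a.bucket = b.bucket. A NULL in a compared column never satisfies the condition.
Matched pairs: 5; unmatched a rows kept: 1; unmatched b rows kept: 1.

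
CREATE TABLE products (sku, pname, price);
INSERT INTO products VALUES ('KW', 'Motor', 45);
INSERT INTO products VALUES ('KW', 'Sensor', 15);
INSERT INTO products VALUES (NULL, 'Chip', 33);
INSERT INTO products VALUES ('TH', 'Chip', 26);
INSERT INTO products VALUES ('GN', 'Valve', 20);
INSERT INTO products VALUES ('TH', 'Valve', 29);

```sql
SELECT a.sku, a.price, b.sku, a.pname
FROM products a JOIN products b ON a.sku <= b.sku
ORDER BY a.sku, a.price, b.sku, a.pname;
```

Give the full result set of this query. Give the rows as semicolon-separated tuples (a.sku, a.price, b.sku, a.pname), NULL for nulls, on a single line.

INNER JOIN keeps only pairs where the ON condition holds.
Matching on a.sku <= b.sku. A NULL in a compared column never satisfies the condition.
- a row (sku=KW): matches 4 b row(s) → 4 output row(s).
- a row (sku=KW): matches 4 b row(s) → 4 output row(s).
- a row (sku=NULL): no match → dropped.
- a row (sku=TH): matches 2 b row(s) → 2 output row(s).
- a row (sku=GN): matches 5 b row(s) → 5 output row(s).
- a row (sku=TH): matches 2 b row(s) → 2 output row(s).

(GN, 20, GN, Valve); (GN, 20, KW, Valve); (GN, 20, KW, Valve); (GN, 20, TH, Valve); (GN, 20, TH, Valve); (KW, 15, KW, Sensor); (KW, 15, KW, Sensor); (KW, 15, TH, Sensor); (KW, 15, TH, Sensor); (KW, 45, KW, Motor); (KW, 45, KW, Motor); (KW, 45, TH, Motor); (KW, 45, TH, Motor); (TH, 26, TH, Chip); (TH, 26, TH, Chip); (TH, 29, TH, Valve); (TH, 29, TH, Valve)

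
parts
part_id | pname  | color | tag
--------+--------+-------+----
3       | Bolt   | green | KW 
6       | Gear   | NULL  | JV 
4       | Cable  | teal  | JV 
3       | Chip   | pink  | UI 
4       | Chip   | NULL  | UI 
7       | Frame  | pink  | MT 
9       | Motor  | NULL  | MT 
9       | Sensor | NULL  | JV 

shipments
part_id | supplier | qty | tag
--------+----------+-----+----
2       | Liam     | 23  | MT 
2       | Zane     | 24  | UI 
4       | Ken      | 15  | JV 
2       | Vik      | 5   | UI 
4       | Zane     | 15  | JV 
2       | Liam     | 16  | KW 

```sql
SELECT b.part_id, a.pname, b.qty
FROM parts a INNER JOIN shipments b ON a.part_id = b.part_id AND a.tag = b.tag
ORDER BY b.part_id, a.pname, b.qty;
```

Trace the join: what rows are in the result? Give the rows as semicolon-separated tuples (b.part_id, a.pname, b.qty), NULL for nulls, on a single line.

(4, Cable, 15); (4, Cable, 15)

INNER JOIN keeps only pairs where the ON condition holds.
Matching on a.part_id = b.part_id AND a.tag = b.tag.
- a (part_id=3, tag=KW) has no partner → excluded.
- a (part_id=6, tag=JV) has no partner → excluded.
- a (part_id=4, tag=JV) pairs with 2 row(s) of b.
- a (part_id=3, tag=UI) has no partner → excluded.
- a (part_id=4, tag=UI) has no partner → excluded.
- a (part_id=7, tag=MT) has no partner → excluded.
- a (part_id=9, tag=MT) has no partner → excluded.
- a (part_id=9, tag=JV) has no partner → excluded.
After projecting and ordering:
b.part_id | a.pname | b.qty
4 | Cable | 15
4 | Cable | 15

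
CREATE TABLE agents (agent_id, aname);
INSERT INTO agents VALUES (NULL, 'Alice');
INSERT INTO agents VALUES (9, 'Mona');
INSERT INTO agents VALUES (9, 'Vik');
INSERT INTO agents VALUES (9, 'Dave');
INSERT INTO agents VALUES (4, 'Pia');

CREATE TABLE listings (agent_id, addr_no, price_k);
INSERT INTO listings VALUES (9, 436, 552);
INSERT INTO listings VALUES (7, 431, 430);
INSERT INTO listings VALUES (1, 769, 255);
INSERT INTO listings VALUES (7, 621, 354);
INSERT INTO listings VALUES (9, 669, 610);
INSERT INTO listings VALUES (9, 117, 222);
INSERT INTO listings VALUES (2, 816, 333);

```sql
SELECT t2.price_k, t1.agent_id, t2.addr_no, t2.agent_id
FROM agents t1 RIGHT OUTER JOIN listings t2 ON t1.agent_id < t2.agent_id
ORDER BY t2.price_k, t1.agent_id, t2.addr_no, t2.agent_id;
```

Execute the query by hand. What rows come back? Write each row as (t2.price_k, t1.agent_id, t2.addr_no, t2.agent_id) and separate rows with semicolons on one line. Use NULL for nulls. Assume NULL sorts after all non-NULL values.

(222, 4, 117, 9); (255, NULL, 769, 1); (333, NULL, 816, 2); (354, 4, 621, 7); (430, 4, 431, 7); (552, 4, 436, 9); (610, 4, 669, 9)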